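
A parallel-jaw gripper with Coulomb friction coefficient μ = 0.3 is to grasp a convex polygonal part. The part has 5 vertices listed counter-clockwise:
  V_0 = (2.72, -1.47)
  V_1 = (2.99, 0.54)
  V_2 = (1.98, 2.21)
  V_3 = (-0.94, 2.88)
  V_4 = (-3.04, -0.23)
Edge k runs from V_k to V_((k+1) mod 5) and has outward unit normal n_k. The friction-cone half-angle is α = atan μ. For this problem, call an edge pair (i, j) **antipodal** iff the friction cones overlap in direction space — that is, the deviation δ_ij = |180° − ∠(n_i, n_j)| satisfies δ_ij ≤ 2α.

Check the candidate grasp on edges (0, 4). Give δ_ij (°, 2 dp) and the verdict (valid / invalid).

α = atan 0.3 = 16.70°;  2α = 33.40°
edge 0: e_0 = (+0.27, +2.01);  n_0 = (+0.9911, -0.1331)
edge 4: e_4 = (+5.76, -1.24);  n_4 = (-0.2105, -0.9776)
∠(n_0, n_4) = 94.50°
δ = |180° − 94.50°| = 85.50°
85.50° > 2α = 33.40°  →  invalid

δ = 85.50°, invalid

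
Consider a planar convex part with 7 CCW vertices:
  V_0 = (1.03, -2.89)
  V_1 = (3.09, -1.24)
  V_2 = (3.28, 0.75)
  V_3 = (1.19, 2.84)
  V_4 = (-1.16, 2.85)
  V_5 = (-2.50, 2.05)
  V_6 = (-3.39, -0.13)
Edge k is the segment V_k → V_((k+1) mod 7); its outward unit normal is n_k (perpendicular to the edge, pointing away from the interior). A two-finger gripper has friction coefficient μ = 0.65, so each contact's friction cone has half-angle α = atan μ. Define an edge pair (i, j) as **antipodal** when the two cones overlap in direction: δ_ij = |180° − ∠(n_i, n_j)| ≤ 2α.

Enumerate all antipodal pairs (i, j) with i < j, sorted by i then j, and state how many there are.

α = atan 0.65 = 33.02°;  2α = 66.05°
n_0 = (+0.6252, -0.7805)
n_1 = (+0.9955, -0.0950)
n_2 = (+0.7071, +0.7071)
n_3 = (+0.0043, +1.0000)
n_4 = (-0.5126, +0.8586)
n_5 = (-0.9258, +0.3780)
n_6 = (-0.5297, -0.8482)
  (0,1): δ = 134.15°  ·
  (0,2): δ = 83.69°  ·
  (0,3): δ = 38.94°  ✓
  (0,4): δ = 7.86°  ✓
  (0,5): δ = 29.10°  ✓
  (0,6): δ = 109.32°  ·
  (1,2): δ = 129.55°  ·
  (1,3): δ = 84.79°  ·
  (1,4): δ = 53.71°  ✓
  (1,5): δ = 16.75°  ✓
  (1,6): δ = 63.47°  ✓
  (2,3): δ = 135.24°  ·
  (2,4): δ = 104.16°  ·
  (2,5): δ = 67.21°  ·
  (2,6): δ = 13.02°  ✓
  (3,4): δ = 148.92°  ·
  (3,5): δ = 111.96°  ·
  (3,6): δ = 31.74°  ✓
  (4,5): δ = 143.05°  ·
  (4,6): δ = 62.82°  ✓
  (5,6): δ = 99.77°  ·
antipodal pairs: 9

count = 9; pairs: (0,3), (0,4), (0,5), (1,4), (1,5), (1,6), (2,6), (3,6), (4,6)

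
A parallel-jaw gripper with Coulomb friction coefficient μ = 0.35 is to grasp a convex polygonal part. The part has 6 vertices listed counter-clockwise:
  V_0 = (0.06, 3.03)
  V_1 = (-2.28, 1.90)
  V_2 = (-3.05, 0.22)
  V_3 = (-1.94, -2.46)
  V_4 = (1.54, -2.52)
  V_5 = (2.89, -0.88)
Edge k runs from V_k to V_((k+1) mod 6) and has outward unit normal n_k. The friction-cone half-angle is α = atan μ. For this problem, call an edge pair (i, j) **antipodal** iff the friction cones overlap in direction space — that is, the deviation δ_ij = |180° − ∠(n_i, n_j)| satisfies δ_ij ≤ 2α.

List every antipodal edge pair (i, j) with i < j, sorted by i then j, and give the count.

α = atan 0.35 = 19.29°;  2α = 38.58°
n_0 = (-0.4349, +0.9005)
n_1 = (-0.9091, +0.4167)
n_2 = (-0.9239, -0.3827)
n_3 = (-0.0172, -0.9999)
n_4 = (+0.7721, -0.6355)
n_5 = (+0.8101, +0.5863)
  (0,1): δ = 140.40°  ·
  (0,2): δ = 93.28°  ·
  (0,3): δ = 26.76°  ✓
  (0,4): δ = 24.76°  ✓
  (0,5): δ = 100.12°  ·
  (1,2): δ = 132.88°  ·
  (1,3): δ = 66.36°  ·
  (1,4): δ = 14.84°  ✓
  (1,5): δ = 60.52°  ·
  (2,3): δ = 113.49°  ·
  (2,4): δ = 61.96°  ·
  (2,5): δ = 13.40°  ✓
  (3,4): δ = 128.47°  ·
  (3,5): δ = 53.12°  ·
  (4,5): δ = 104.64°  ·
antipodal pairs: 4

count = 4; pairs: (0,3), (0,4), (1,4), (2,5)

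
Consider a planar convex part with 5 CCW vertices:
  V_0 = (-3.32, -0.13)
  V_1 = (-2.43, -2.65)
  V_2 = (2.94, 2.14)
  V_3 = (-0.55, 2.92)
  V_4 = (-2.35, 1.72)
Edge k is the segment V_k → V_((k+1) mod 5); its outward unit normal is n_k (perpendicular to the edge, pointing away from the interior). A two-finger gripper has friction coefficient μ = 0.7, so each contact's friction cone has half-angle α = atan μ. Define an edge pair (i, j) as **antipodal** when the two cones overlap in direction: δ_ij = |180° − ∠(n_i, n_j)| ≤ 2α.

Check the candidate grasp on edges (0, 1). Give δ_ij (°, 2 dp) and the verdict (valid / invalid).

δ = 67.72°, valid

α = atan 0.7 = 34.99°;  2α = 69.98°
edge 0: e_0 = (+0.89, -2.52);  n_0 = (-0.9429, -0.3330)
edge 1: e_1 = (+5.37, +4.79);  n_1 = (+0.6657, -0.7463)
∠(n_0, n_1) = 112.28°
δ = |180° − 112.28°| = 67.72°
67.72° ≤ 2α = 69.98°  →  valid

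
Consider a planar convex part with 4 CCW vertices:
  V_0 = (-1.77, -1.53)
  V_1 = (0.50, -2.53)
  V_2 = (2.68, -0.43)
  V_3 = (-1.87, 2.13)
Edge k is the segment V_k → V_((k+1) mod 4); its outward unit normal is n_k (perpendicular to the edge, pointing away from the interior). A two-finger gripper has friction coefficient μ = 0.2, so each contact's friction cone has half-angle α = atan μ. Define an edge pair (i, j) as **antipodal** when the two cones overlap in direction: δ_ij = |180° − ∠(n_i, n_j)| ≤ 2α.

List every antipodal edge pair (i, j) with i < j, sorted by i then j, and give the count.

count = 1; pairs: (0,2)

α = atan 0.2 = 11.31°;  2α = 22.62°
n_0 = (-0.4031, -0.9151)
n_1 = (+0.6938, -0.7202)
n_2 = (+0.4904, +0.8715)
n_3 = (-0.9996, -0.0273)
  (0,1): δ = 112.30°  ·
  (0,2): δ = 5.59°  ✓
  (0,3): δ = 115.34°  ·
  (1,2): δ = 73.29°  ·
  (1,3): δ = 47.64°  ·
  (2,3): δ = 59.07°  ·
antipodal pairs: 1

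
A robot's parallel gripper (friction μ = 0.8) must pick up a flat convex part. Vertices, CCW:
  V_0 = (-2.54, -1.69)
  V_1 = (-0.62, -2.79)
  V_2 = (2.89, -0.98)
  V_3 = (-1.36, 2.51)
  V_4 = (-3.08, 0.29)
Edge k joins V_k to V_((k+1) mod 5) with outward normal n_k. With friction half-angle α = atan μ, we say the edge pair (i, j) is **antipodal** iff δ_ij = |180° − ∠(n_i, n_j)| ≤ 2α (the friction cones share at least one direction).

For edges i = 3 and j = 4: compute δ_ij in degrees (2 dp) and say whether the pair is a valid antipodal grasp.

α = atan 0.8 = 38.66°;  2α = 77.32°
edge 3: e_3 = (-1.72, -2.22);  n_3 = (-0.7905, +0.6125)
edge 4: e_4 = (+0.54, -1.98);  n_4 = (-0.9648, -0.2631)
∠(n_3, n_4) = 53.02°
δ = |180° − 53.02°| = 126.98°
126.98° > 2α = 77.32°  →  invalid

δ = 126.98°, invalid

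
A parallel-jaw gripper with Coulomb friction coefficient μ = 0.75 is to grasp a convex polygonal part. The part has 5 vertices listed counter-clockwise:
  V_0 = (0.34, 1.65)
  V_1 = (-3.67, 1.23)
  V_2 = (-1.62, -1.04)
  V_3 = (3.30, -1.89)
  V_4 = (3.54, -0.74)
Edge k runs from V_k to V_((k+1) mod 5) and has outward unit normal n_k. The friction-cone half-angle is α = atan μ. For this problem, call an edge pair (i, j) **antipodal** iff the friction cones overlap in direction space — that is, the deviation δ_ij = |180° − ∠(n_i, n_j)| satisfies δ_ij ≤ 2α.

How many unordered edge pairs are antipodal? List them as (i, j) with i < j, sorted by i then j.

α = atan 0.75 = 36.87°;  2α = 73.74°
n_0 = (-0.1042, +0.9946)
n_1 = (-0.7422, -0.6702)
n_2 = (-0.1702, -0.9854)
n_3 = (+0.9789, -0.2043)
n_4 = (+0.5984, +0.8012)
  (0,1): δ = 53.89°  ✓
  (0,2): δ = 15.78°  ✓
  (0,3): δ = 72.23°  ✓
  (0,4): δ = 137.27°  ·
  (1,2): δ = 141.89°  ·
  (1,3): δ = 53.87°  ✓
  (1,4): δ = 11.16°  ✓
  (2,3): δ = 91.99°  ·
  (2,4): δ = 26.95°  ✓
  (3,4): δ = 114.97°  ·
antipodal pairs: 6

count = 6; pairs: (0,1), (0,2), (0,3), (1,3), (1,4), (2,4)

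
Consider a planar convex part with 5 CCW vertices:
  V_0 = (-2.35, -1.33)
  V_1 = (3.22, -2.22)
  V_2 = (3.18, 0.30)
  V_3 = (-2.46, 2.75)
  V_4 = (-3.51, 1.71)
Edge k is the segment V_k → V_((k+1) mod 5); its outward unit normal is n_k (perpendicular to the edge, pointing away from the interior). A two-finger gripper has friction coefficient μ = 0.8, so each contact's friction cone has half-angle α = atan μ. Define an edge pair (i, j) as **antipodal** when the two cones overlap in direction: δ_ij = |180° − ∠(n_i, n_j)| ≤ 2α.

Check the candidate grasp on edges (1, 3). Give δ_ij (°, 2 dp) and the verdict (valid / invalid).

δ = 46.18°, valid

α = atan 0.8 = 38.66°;  2α = 77.32°
edge 1: e_1 = (-0.04, +2.52);  n_1 = (+0.9999, +0.0159)
edge 3: e_3 = (-1.05, -1.04);  n_3 = (-0.7037, +0.7105)
∠(n_1, n_3) = 133.82°
δ = |180° − 133.82°| = 46.18°
46.18° ≤ 2α = 77.32°  →  valid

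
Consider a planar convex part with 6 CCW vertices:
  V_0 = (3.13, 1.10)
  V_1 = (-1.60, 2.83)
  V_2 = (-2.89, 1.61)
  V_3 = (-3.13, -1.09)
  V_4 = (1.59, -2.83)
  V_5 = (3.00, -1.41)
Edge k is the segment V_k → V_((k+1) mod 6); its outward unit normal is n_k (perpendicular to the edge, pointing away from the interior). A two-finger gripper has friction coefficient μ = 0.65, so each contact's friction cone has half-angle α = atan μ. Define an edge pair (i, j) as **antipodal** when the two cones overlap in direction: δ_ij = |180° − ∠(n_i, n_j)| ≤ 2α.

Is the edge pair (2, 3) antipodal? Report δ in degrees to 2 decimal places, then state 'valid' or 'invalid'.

δ = 105.16°, invalid

α = atan 0.65 = 33.02°;  2α = 66.05°
edge 2: e_2 = (-0.24, -2.70);  n_2 = (-0.9961, +0.0885)
edge 3: e_3 = (+4.72, -1.74);  n_3 = (-0.3459, -0.9383)
∠(n_2, n_3) = 74.84°
δ = |180° − 74.84°| = 105.16°
105.16° > 2α = 66.05°  →  invalid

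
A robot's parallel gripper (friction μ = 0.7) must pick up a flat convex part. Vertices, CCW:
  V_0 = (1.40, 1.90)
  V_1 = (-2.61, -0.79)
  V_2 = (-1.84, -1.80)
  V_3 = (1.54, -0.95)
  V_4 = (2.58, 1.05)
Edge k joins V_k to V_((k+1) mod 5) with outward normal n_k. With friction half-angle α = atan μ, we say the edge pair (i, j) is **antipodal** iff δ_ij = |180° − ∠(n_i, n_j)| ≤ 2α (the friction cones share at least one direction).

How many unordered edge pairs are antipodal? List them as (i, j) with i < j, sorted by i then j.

α = atan 0.7 = 34.99°;  2α = 69.98°
n_0 = (-0.5571, +0.8305)
n_1 = (-0.7953, -0.6063)
n_2 = (+0.2439, -0.9698)
n_3 = (+0.8872, -0.4614)
n_4 = (+0.5845, +0.8114)
  (0,1): δ = 86.53°  ·
  (0,2): δ = 19.74°  ✓
  (0,3): δ = 28.67°  ✓
  (0,4): δ = 110.38°  ·
  (1,2): δ = 113.21°  ·
  (1,3): δ = 64.80°  ✓
  (1,4): δ = 16.91°  ✓
  (2,3): δ = 131.59°  ·
  (2,4): δ = 49.88°  ✓
  (3,4): δ = 98.29°  ·
antipodal pairs: 5

count = 5; pairs: (0,2), (0,3), (1,3), (1,4), (2,4)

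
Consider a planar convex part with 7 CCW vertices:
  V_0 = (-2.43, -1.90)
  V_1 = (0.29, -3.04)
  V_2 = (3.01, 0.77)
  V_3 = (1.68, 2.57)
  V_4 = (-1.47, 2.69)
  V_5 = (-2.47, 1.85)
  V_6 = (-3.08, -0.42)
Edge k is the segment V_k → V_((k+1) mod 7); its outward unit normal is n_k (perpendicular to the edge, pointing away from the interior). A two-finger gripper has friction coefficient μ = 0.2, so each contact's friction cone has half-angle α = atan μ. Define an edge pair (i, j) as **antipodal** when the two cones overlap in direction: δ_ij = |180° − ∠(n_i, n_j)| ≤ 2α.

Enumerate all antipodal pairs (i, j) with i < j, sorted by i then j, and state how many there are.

α = atan 0.2 = 11.31°;  2α = 22.62°
n_0 = (-0.3865, -0.9223)
n_1 = (+0.8139, -0.5810)
n_2 = (+0.8043, +0.5943)
n_3 = (+0.0381, +0.9993)
n_4 = (-0.6432, +0.7657)
n_5 = (-0.9657, +0.2595)
n_6 = (-0.9156, -0.4021)
  (0,1): δ = 102.78°  ·
  (0,2): δ = 30.80°  ·
  (0,3): δ = 20.56°  ✓
  (0,4): δ = 62.77°  ·
  (0,5): δ = 97.70°  ·
  (0,6): δ = 136.45°  ·
  (1,2): δ = 108.02°  ·
  (1,3): δ = 56.66°  ·
  (1,4): δ = 14.45°  ✓
  (1,5): δ = 20.48°  ✓
  (1,6): δ = 59.23°  ·
  (2,3): δ = 128.64°  ·
  (2,4): δ = 86.43°  ·
  (2,5): δ = 51.50°  ·
  (2,6): δ = 12.75°  ✓
  (3,4): δ = 137.79°  ·
  (3,5): δ = 102.86°  ·
  (3,6): δ = 64.11°  ·
  (4,5): δ = 145.07°  ·
  (4,6): δ = 106.32°  ·
  (5,6): δ = 141.25°  ·
antipodal pairs: 4

count = 4; pairs: (0,3), (1,4), (1,5), (2,6)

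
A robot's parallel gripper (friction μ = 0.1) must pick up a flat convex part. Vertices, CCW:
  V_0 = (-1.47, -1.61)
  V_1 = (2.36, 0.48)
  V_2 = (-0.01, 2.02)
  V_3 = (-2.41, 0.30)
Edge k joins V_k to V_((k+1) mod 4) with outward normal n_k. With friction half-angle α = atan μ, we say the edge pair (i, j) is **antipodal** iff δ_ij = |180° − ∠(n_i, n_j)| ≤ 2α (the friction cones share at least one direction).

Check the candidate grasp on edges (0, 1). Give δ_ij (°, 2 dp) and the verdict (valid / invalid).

α = atan 0.1 = 5.71°;  2α = 11.42°
edge 0: e_0 = (+3.83, +2.09);  n_0 = (+0.4790, -0.8778)
edge 1: e_1 = (-2.37, +1.54);  n_1 = (+0.5449, +0.8385)
∠(n_0, n_1) = 118.36°
δ = |180° − 118.36°| = 61.64°
61.64° > 2α = 11.42°  →  invalid

δ = 61.64°, invalid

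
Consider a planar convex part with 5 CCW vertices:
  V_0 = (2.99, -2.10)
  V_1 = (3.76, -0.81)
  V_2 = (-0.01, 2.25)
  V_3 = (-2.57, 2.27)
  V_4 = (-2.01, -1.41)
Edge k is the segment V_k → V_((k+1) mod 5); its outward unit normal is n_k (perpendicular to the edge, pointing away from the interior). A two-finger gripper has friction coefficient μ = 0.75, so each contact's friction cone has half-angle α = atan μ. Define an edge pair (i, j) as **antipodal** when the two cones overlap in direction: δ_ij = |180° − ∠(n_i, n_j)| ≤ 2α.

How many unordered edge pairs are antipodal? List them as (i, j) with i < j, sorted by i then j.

count = 5; pairs: (0,2), (0,3), (1,3), (1,4), (2,4)

α = atan 0.75 = 36.87°;  2α = 73.74°
n_0 = (+0.8587, -0.5125)
n_1 = (+0.6302, +0.7764)
n_2 = (+0.0078, +1.0000)
n_3 = (-0.9886, -0.1504)
n_4 = (-0.1367, -0.9906)
  (0,1): δ = 98.23°  ·
  (0,2): δ = 59.61°  ✓
  (0,3): δ = 39.49°  ✓
  (0,4): δ = 112.98°  ·
  (1,2): δ = 141.38°  ·
  (1,3): δ = 42.28°  ✓
  (1,4): δ = 31.21°  ✓
  (2,3): δ = 80.90°  ·
  (2,4): δ = 7.41°  ✓
  (3,4): δ = 106.51°  ·
antipodal pairs: 5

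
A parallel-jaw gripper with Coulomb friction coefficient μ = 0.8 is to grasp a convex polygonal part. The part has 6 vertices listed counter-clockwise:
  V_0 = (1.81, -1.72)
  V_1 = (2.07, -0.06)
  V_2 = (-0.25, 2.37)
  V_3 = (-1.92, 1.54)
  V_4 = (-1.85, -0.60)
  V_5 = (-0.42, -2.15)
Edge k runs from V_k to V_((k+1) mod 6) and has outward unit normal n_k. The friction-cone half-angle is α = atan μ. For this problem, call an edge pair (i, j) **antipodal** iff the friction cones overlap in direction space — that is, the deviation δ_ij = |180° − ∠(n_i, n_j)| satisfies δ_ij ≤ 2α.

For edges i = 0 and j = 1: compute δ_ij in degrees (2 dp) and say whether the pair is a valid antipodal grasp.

δ = 127.42°, invalid

α = atan 0.8 = 38.66°;  2α = 77.32°
edge 0: e_0 = (+0.26, +1.66);  n_0 = (+0.9880, -0.1547)
edge 1: e_1 = (-2.32, +2.43);  n_1 = (+0.7233, +0.6905)
∠(n_0, n_1) = 52.58°
δ = |180° − 52.58°| = 127.42°
127.42° > 2α = 77.32°  →  invalid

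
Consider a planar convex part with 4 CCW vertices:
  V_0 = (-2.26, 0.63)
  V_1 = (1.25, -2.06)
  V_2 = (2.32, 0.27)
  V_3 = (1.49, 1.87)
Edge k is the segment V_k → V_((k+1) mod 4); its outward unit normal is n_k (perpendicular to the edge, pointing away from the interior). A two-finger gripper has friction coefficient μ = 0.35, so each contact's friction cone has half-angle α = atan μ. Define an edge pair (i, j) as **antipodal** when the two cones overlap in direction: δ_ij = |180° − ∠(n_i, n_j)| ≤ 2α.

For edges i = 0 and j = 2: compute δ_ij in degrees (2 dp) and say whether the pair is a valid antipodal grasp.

δ = 25.12°, valid

α = atan 0.35 = 19.29°;  2α = 38.58°
edge 0: e_0 = (+3.51, -2.69);  n_0 = (-0.6083, -0.7937)
edge 2: e_2 = (-0.83, +1.60);  n_2 = (+0.8877, +0.4605)
∠(n_0, n_2) = 154.88°
δ = |180° − 154.88°| = 25.12°
25.12° ≤ 2α = 38.58°  →  valid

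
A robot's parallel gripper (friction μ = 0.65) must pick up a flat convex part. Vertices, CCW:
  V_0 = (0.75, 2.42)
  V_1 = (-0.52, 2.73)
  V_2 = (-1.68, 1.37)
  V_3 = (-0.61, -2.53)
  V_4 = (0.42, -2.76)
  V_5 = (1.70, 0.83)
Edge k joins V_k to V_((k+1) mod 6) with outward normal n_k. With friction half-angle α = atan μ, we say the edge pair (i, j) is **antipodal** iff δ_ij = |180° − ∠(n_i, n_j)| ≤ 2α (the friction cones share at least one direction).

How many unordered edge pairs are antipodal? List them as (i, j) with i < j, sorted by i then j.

α = atan 0.65 = 33.02°;  2α = 66.05°
n_0 = (+0.2371, +0.9715)
n_1 = (-0.7608, +0.6489)
n_2 = (-0.9644, -0.2646)
n_3 = (-0.2179, -0.9760)
n_4 = (+0.9419, -0.3358)
n_5 = (+0.8584, +0.5129)
  (0,1): δ = 116.74°  ·
  (0,2): δ = 60.94°  ✓
  (0,3): δ = 1.13°  ✓
  (0,4): δ = 84.09°  ·
  (0,5): δ = 134.57°  ·
  (1,2): δ = 124.20°  ·
  (1,3): δ = 62.13°  ✓
  (1,4): δ = 20.84°  ✓
  (1,5): δ = 71.32°  ·
  (2,3): δ = 117.93°  ·
  (2,4): δ = 34.97°  ✓
  (2,5): δ = 15.52°  ✓
  (3,4): δ = 97.04°  ·
  (3,5): δ = 46.55°  ✓
  (4,5): δ = 129.52°  ·
antipodal pairs: 7

count = 7; pairs: (0,2), (0,3), (1,3), (1,4), (2,4), (2,5), (3,5)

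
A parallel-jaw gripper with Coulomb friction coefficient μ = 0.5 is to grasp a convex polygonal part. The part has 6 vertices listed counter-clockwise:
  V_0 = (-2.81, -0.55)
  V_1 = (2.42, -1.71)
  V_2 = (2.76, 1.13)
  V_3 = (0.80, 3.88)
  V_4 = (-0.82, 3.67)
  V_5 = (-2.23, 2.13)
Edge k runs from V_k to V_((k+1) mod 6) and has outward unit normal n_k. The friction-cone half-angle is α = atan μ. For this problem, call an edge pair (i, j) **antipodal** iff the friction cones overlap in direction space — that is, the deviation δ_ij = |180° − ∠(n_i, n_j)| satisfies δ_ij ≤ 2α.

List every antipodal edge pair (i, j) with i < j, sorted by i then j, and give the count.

α = atan 0.5 = 26.57°;  2α = 53.13°
n_0 = (-0.2165, -0.9763)
n_1 = (+0.9929, -0.1189)
n_2 = (+0.8143, +0.5804)
n_3 = (-0.1286, +0.9917)
n_4 = (-0.7376, +0.6753)
n_5 = (-0.9774, +0.2115)
  (0,1): δ = 84.32°  ·
  (0,2): δ = 42.02°  ✓
  (0,3): δ = 19.89°  ✓
  (0,4): δ = 60.03°  ·
  (0,5): δ = 90.29°  ·
  (1,2): δ = 137.69°  ·
  (1,3): δ = 75.79°  ·
  (1,4): δ = 35.65°  ✓
  (1,5): δ = 5.38°  ✓
  (2,3): δ = 118.09°  ·
  (2,4): δ = 77.96°  ·
  (2,5): δ = 47.69°  ✓
  (3,4): δ = 139.86°  ·
  (3,5): δ = 109.60°  ·
  (4,5): δ = 149.73°  ·
antipodal pairs: 5

count = 5; pairs: (0,2), (0,3), (1,4), (1,5), (2,5)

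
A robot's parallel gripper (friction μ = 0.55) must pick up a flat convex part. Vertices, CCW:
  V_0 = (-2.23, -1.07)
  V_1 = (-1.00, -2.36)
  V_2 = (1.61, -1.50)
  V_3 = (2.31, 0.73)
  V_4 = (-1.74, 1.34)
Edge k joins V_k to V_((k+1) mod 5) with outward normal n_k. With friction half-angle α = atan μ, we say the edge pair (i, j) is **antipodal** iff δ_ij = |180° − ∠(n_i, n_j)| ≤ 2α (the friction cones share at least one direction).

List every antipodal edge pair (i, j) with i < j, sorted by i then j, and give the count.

count = 3; pairs: (0,3), (1,3), (2,4)

α = atan 0.55 = 28.81°;  2α = 57.62°
n_0 = (-0.7237, -0.6901)
n_1 = (+0.3130, -0.9498)
n_2 = (+0.9541, -0.2995)
n_3 = (+0.1489, +0.9888)
n_4 = (-0.9800, +0.1992)
  (0,1): δ = 115.40°  ·
  (0,2): δ = 61.06°  ·
  (0,3): δ = 37.80°  ✓
  (0,4): δ = 124.87°  ·
  (1,2): δ = 125.66°  ·
  (1,3): δ = 26.80°  ✓
  (1,4): δ = 60.27°  ·
  (2,3): δ = 81.14°  ·
  (2,4): δ = 5.93°  ✓
  (3,4): δ = 92.93°  ·
antipodal pairs: 3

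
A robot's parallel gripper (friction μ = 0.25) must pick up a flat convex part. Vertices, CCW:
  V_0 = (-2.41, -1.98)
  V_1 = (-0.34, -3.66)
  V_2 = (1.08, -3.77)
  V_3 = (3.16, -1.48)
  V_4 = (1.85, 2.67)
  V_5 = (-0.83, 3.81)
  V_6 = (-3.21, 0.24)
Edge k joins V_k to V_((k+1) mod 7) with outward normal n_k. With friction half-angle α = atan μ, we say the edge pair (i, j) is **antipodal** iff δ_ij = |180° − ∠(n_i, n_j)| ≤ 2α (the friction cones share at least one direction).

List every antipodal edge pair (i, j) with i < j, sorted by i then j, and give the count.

α = atan 0.25 = 14.04°;  2α = 28.07°
n_0 = (-0.6302, -0.7765)
n_1 = (-0.0772, -0.9970)
n_2 = (+0.7402, -0.6724)
n_3 = (+0.9536, +0.3010)
n_4 = (+0.3914, +0.9202)
n_5 = (-0.8321, +0.5547)
n_6 = (-0.9408, -0.3390)
  (0,1): δ = 145.37°  ·
  (0,2): δ = 93.19°  ·
  (0,3): δ = 33.42°  ·
  (0,4): δ = 16.02°  ✓
  (0,5): δ = 95.37°  ·
  (0,6): δ = 148.88°  ·
  (1,2): δ = 127.82°  ·
  (1,3): δ = 68.05°  ·
  (1,4): δ = 18.61°  ✓
  (1,5): δ = 60.74°  ·
  (1,6): δ = 114.25°  ·
  (2,3): δ = 120.23°  ·
  (2,4): δ = 70.79°  ·
  (2,5): δ = 8.56°  ✓
  (2,6): δ = 62.07°  ·
  (3,4): δ = 130.56°  ·
  (3,5): δ = 51.21°  ·
  (3,6): δ = 2.30°  ✓
  (4,5): δ = 100.65°  ·
  (4,6): δ = 47.14°  ·
  (5,6): δ = 126.49°  ·
antipodal pairs: 4

count = 4; pairs: (0,4), (1,4), (2,5), (3,6)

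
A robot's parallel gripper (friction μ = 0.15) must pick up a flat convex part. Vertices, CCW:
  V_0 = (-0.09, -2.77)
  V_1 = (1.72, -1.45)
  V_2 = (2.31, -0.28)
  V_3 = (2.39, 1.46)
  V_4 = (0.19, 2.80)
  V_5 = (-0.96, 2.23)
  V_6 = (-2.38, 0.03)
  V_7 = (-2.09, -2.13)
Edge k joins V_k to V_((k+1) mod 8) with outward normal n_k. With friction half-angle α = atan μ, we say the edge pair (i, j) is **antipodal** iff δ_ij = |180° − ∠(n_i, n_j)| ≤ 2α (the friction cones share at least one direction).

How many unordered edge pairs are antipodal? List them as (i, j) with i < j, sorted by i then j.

count = 4; pairs: (0,4), (1,5), (2,6), (3,7)

α = atan 0.15 = 8.53°;  2α = 17.06°
n_0 = (+0.5892, -0.8080)
n_1 = (+0.8929, -0.4503)
n_2 = (+0.9989, -0.0459)
n_3 = (+0.5202, +0.8540)
n_4 = (-0.4441, +0.8960)
n_5 = (-0.8402, +0.5423)
n_6 = (-0.9911, -0.1331)
n_7 = (-0.3048, -0.9524)
  (0,1): δ = 152.86°  ·
  (0,2): δ = 128.74°  ·
  (0,3): δ = 67.45°  ·
  (0,4): δ = 9.74°  ✓
  (0,5): δ = 21.06°  ·
  (0,6): δ = 61.54°  ·
  (0,7): δ = 126.15°  ·
  (1,2): δ = 155.87°  ·
  (1,3): δ = 94.58°  ·
  (1,4): δ = 36.87°  ·
  (1,5): δ = 6.08°  ✓
  (1,6): δ = 34.41°  ·
  (1,7): δ = 99.02°  ·
  (2,3): δ = 118.71°  ·
  (2,4): δ = 61.00°  ·
  (2,5): δ = 30.21°  ·
  (2,6): δ = 10.28°  ✓
  (2,7): δ = 74.89°  ·
  (3,4): δ = 122.29°  ·
  (3,5): δ = 91.50°  ·
  (3,6): δ = 51.01°  ·
  (3,7): δ = 13.60°  ✓
  (4,5): δ = 149.21°  ·
  (4,6): δ = 108.72°  ·
  (4,7): δ = 44.11°  ·
  (5,6): δ = 139.51°  ·
  (5,7): δ = 74.90°  ·
  (6,7): δ = 115.39°  ·
antipodal pairs: 4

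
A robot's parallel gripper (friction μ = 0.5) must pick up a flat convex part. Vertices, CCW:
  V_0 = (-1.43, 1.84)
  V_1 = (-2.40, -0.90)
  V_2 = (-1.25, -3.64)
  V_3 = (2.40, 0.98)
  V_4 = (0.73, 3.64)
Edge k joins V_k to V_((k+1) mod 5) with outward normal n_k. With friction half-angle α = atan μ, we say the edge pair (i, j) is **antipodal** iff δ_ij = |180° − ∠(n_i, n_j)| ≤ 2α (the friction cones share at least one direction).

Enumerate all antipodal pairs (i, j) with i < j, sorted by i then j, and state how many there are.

count = 4; pairs: (0,2), (0,3), (1,3), (2,4)

α = atan 0.5 = 26.57°;  2α = 53.13°
n_0 = (-0.9427, +0.3337)
n_1 = (-0.9221, -0.3870)
n_2 = (+0.7847, -0.6199)
n_3 = (+0.8469, +0.5317)
n_4 = (-0.6402, +0.7682)
  (0,1): δ = 137.74°  ·
  (0,2): δ = 18.82°  ✓
  (0,3): δ = 51.62°  ✓
  (0,4): δ = 149.30°  ·
  (1,2): δ = 61.08°  ·
  (1,3): δ = 9.35°  ✓
  (1,4): δ = 107.04°  ·
  (2,3): δ = 109.57°  ·
  (2,4): δ = 11.88°  ✓
  (3,4): δ = 82.32°  ·
antipodal pairs: 4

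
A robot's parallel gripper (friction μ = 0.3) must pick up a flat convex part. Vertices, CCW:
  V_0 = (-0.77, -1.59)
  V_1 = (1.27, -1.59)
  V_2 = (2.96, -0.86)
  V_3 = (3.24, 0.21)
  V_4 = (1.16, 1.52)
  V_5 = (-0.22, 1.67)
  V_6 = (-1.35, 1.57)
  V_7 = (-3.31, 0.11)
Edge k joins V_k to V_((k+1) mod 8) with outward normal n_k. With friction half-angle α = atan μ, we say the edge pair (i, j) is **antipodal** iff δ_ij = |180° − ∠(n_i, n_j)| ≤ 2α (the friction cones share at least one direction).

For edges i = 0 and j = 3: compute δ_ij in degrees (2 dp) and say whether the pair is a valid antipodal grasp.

α = atan 0.3 = 16.70°;  2α = 33.40°
edge 0: e_0 = (+2.04, +0.00);  n_0 = (+0.0000, -1.0000)
edge 3: e_3 = (-2.08, +1.31);  n_3 = (+0.5329, +0.8462)
∠(n_0, n_3) = 147.80°
δ = |180° − 147.80°| = 32.20°
32.20° ≤ 2α = 33.40°  →  valid

δ = 32.20°, valid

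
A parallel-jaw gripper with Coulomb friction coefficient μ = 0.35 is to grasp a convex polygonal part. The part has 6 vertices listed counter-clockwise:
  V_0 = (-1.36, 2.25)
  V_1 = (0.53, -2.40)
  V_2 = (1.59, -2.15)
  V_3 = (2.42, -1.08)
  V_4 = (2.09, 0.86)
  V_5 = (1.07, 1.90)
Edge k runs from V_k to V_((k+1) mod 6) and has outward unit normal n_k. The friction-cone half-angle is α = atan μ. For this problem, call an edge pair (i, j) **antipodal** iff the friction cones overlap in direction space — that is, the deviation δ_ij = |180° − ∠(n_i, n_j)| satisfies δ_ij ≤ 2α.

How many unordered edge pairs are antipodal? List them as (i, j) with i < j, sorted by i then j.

α = atan 0.35 = 19.29°;  2α = 38.58°
n_0 = (-0.9264, -0.3765)
n_1 = (+0.2296, -0.9733)
n_2 = (+0.7901, -0.6129)
n_3 = (+0.9858, +0.1677)
n_4 = (+0.7139, +0.7002)
n_5 = (+0.1426, +0.9898)
  (0,1): δ = 98.85°  ·
  (0,2): δ = 59.92°  ·
  (0,3): δ = 12.47°  ✓
  (0,4): δ = 22.32°  ✓
  (0,5): δ = 59.68°  ·
  (1,2): δ = 141.07°  ·
  (1,3): δ = 93.62°  ·
  (1,4): δ = 58.83°  ·
  (1,5): δ = 21.47°  ✓
  (2,3): δ = 132.55°  ·
  (2,4): δ = 97.76°  ·
  (2,5): δ = 60.40°  ·
  (3,4): δ = 145.21°  ·
  (3,5): δ = 107.85°  ·
  (4,5): δ = 142.64°  ·
antipodal pairs: 3

count = 3; pairs: (0,3), (0,4), (1,5)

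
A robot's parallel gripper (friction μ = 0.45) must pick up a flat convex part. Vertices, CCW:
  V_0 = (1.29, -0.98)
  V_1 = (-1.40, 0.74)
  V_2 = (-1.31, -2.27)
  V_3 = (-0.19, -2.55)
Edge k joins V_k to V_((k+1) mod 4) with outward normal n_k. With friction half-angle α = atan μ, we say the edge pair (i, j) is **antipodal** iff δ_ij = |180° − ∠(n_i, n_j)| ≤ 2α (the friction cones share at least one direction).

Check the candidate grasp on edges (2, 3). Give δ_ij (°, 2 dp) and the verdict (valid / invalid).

δ = 119.27°, invalid

α = atan 0.45 = 24.23°;  2α = 48.46°
edge 2: e_2 = (+1.12, -0.28);  n_2 = (-0.2425, -0.9701)
edge 3: e_3 = (+1.48, +1.57);  n_3 = (+0.7277, -0.6859)
∠(n_2, n_3) = 60.73°
δ = |180° − 60.73°| = 119.27°
119.27° > 2α = 48.46°  →  invalid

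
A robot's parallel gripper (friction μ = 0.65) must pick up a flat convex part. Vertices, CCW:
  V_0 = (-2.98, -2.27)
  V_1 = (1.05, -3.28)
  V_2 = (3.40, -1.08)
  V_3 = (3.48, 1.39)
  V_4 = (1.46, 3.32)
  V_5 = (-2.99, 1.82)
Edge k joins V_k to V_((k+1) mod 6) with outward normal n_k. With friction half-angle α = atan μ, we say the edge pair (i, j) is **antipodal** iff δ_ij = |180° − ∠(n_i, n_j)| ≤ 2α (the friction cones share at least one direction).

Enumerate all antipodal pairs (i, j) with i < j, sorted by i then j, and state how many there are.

α = atan 0.65 = 33.02°;  2α = 66.05°
n_0 = (-0.2431, -0.9700)
n_1 = (+0.6834, -0.7300)
n_2 = (+0.9995, -0.0324)
n_3 = (+0.6908, +0.7230)
n_4 = (-0.3194, +0.9476)
n_5 = (-1.0000, -0.0024)
  (0,1): δ = 122.82°  ·
  (0,2): δ = 77.79°  ·
  (0,3): δ = 29.63°  ✓
  (0,4): δ = 32.70°  ✓
  (0,5): δ = 104.21°  ·
  (1,2): δ = 134.97°  ·
  (1,3): δ = 86.81°  ·
  (1,4): δ = 24.48°  ✓
  (1,5): δ = 47.03°  ✓
  (2,3): δ = 131.84°  ·
  (2,4): δ = 69.52°  ·
  (2,5): δ = 2.00°  ✓
  (3,4): δ = 117.68°  ·
  (3,5): δ = 46.17°  ✓
  (4,5): δ = 108.49°  ·
antipodal pairs: 6

count = 6; pairs: (0,3), (0,4), (1,4), (1,5), (2,5), (3,5)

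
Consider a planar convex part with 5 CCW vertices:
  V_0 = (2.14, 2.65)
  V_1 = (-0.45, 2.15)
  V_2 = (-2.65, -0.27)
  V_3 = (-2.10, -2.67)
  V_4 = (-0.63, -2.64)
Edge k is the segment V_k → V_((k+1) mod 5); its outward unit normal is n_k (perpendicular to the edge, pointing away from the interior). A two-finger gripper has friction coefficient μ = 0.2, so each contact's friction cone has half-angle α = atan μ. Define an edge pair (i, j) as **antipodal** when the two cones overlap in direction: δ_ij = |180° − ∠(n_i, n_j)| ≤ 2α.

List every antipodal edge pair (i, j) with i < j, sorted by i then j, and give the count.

α = atan 0.2 = 11.31°;  2α = 22.62°
n_0 = (-0.1896, +0.9819)
n_1 = (-0.7399, +0.6727)
n_2 = (-0.9747, -0.2234)
n_3 = (+0.0204, -0.9998)
n_4 = (+0.8859, -0.4639)
  (0,1): δ = 143.20°  ·
  (0,2): δ = 88.02°  ·
  (0,3): δ = 9.76°  ✓
  (0,4): δ = 51.44°  ·
  (1,2): δ = 124.82°  ·
  (1,3): δ = 46.56°  ·
  (1,4): δ = 14.64°  ✓
  (2,3): δ = 101.74°  ·
  (2,4): δ = 40.55°  ·
  (3,4): δ = 118.81°  ·
antipodal pairs: 2

count = 2; pairs: (0,3), (1,4)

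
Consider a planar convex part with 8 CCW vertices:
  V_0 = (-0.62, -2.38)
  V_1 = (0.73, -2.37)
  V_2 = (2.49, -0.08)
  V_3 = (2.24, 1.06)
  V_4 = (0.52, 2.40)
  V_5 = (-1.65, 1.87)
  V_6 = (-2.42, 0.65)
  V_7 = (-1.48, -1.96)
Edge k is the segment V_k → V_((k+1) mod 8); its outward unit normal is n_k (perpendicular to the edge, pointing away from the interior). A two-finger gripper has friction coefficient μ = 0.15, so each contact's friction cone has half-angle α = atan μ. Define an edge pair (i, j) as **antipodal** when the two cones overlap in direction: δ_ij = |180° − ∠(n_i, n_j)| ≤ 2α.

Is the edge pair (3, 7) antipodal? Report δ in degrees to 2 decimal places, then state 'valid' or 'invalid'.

δ = 11.89°, valid

α = atan 0.15 = 8.53°;  2α = 17.06°
edge 3: e_3 = (-1.72, +1.34);  n_3 = (+0.6146, +0.7889)
edge 7: e_7 = (+0.86, -0.42);  n_7 = (-0.4388, -0.8986)
∠(n_3, n_7) = 168.11°
δ = |180° − 168.11°| = 11.89°
11.89° ≤ 2α = 17.06°  →  valid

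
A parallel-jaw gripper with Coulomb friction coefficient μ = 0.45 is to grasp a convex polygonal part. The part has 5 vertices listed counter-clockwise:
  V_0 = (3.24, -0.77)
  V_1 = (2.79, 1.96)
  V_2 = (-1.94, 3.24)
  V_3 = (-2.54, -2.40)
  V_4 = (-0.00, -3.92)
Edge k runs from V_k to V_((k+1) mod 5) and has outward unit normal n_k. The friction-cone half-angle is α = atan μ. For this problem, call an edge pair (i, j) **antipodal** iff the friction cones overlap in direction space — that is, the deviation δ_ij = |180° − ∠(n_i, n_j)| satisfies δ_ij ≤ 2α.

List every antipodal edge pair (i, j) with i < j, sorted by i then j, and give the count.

count = 3; pairs: (0,2), (1,3), (2,4)

α = atan 0.45 = 24.23°;  2α = 48.46°
n_0 = (+0.9867, +0.1626)
n_1 = (+0.2612, +0.9653)
n_2 = (-0.9944, +0.1058)
n_3 = (-0.5135, -0.8581)
n_4 = (+0.6971, -0.7170)
  (0,1): δ = 114.50°  ·
  (0,2): δ = 15.43°  ✓
  (0,3): δ = 49.74°  ·
  (0,4): δ = 124.83°  ·
  (1,2): δ = 80.93°  ·
  (1,3): δ = 15.76°  ✓
  (1,4): δ = 59.34°  ·
  (2,3): δ = 114.82°  ·
  (2,4): δ = 39.73°  ✓
  (3,4): δ = 104.91°  ·
antipodal pairs: 3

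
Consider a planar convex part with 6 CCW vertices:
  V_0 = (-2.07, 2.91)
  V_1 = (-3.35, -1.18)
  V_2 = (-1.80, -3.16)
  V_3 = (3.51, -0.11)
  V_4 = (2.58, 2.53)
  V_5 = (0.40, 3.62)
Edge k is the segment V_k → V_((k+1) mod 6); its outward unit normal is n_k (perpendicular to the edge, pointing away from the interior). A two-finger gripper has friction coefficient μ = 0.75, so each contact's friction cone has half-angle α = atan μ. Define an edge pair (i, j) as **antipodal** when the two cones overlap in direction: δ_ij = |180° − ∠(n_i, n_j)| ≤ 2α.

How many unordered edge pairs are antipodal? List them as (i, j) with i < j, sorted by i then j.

count = 7; pairs: (0,2), (0,3), (1,3), (1,4), (1,5), (2,4), (2,5)

α = atan 0.75 = 36.87°;  2α = 73.74°
n_0 = (-0.9544, +0.2987)
n_1 = (-0.7874, -0.6164)
n_2 = (+0.4981, -0.8671)
n_3 = (+0.9432, +0.3323)
n_4 = (+0.4472, +0.8944)
n_5 = (-0.2763, +0.9611)
  (0,1): δ = 124.57°  ·
  (0,2): δ = 42.75°  ✓
  (0,3): δ = 36.78°  ✓
  (0,4): δ = 80.81°  ·
  (0,5): δ = 123.42°  ·
  (1,2): δ = 98.18°  ·
  (1,3): δ = 18.65°  ✓
  (1,4): δ = 25.38°  ✓
  (1,5): δ = 67.98°  ✓
  (2,3): δ = 100.47°  ·
  (2,4): δ = 56.44°  ✓
  (2,5): δ = 13.84°  ✓
  (3,4): δ = 135.97°  ·
  (3,5): δ = 93.37°  ·
  (4,5): δ = 137.40°  ·
antipodal pairs: 7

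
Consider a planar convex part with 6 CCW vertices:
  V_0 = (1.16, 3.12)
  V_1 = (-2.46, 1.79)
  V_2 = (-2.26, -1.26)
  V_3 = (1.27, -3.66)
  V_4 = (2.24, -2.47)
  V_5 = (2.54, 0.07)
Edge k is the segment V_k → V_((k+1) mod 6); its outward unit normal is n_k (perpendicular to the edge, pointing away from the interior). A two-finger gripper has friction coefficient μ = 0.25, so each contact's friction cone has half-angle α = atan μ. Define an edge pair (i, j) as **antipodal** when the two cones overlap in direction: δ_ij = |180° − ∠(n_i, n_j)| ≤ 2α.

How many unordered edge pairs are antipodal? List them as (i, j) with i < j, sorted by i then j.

count = 2; pairs: (1,4), (1,5)

α = atan 0.25 = 14.04°;  2α = 28.07°
n_0 = (-0.3449, +0.9387)
n_1 = (-0.9979, -0.0654)
n_2 = (-0.5622, -0.8270)
n_3 = (+0.7751, -0.6318)
n_4 = (+0.9931, -0.1173)
n_5 = (+0.9111, +0.4122)
  (0,1): δ = 106.42°  ·
  (0,2): δ = 54.38°  ·
  (0,3): δ = 30.64°  ·
  (0,4): δ = 63.09°  ·
  (0,5): δ = 94.17°  ·
  (1,2): δ = 127.96°  ·
  (1,3): δ = 42.94°  ·
  (1,4): δ = 10.49°  ✓
  (1,5): δ = 20.59°  ✓
  (2,3): δ = 94.97°  ·
  (2,4): δ = 62.52°  ·
  (2,5): δ = 31.44°  ·
  (3,4): δ = 147.55°  ·
  (3,5): δ = 116.47°  ·
  (4,5): δ = 148.92°  ·
antipodal pairs: 2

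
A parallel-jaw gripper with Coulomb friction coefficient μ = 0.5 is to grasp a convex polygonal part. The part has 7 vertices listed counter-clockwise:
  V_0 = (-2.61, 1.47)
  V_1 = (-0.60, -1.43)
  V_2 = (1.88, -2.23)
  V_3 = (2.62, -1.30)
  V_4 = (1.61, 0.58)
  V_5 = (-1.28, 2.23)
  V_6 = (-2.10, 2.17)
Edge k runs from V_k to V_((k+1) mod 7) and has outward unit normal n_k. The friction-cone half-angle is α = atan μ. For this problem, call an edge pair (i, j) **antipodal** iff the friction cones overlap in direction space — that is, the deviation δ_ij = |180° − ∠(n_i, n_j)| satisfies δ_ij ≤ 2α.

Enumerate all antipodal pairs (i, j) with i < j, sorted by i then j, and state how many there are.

count = 7; pairs: (0,3), (0,4), (1,3), (1,4), (1,5), (2,5), (2,6)

α = atan 0.5 = 26.57°;  2α = 53.13°
n_0 = (-0.8219, -0.5697)
n_1 = (-0.3070, -0.9517)
n_2 = (+0.7825, -0.6226)
n_3 = (+0.8809, +0.4733)
n_4 = (+0.4958, +0.8684)
n_5 = (-0.0730, +0.9973)
n_6 = (-0.8082, +0.5889)
  (0,1): δ = 142.60°  ·
  (0,2): δ = 73.24°  ·
  (0,3): δ = 6.48°  ✓
  (0,4): δ = 25.55°  ✓
  (0,5): δ = 59.46°  ·
  (0,6): δ = 109.20°  ·
  (1,2): δ = 110.63°  ·
  (1,3): δ = 43.88°  ✓
  (1,4): δ = 11.84°  ✓
  (1,5): δ = 22.06°  ✓
  (1,6): δ = 71.80°  ·
  (2,3): δ = 113.24°  ·
  (2,4): δ = 81.21°  ·
  (2,5): δ = 47.31°  ✓
  (2,6): δ = 2.43°  ✓
  (3,4): δ = 147.97°  ·
  (3,5): δ = 114.06°  ·
  (3,6): δ = 64.32°  ·
  (4,5): δ = 146.09°  ·
  (4,6): δ = 96.35°  ·
  (5,6): δ = 130.26°  ·
antipodal pairs: 7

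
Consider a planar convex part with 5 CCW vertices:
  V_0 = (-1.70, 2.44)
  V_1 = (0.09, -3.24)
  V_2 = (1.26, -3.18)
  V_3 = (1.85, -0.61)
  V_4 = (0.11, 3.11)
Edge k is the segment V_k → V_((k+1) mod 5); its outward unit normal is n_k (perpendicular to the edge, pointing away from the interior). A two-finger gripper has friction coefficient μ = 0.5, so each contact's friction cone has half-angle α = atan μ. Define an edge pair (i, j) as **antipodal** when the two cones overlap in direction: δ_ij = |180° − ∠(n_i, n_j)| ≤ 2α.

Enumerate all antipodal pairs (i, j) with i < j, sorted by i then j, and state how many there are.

α = atan 0.5 = 26.57°;  2α = 53.13°
n_0 = (-0.9538, -0.3006)
n_1 = (+0.0512, -0.9987)
n_2 = (+0.9746, -0.2238)
n_3 = (+0.9058, +0.4237)
n_4 = (-0.3471, +0.9378)
  (0,1): δ = 104.56°  ·
  (0,2): δ = 30.42°  ✓
  (0,3): δ = 7.58°  ✓
  (0,4): δ = 92.82°  ·
  (1,2): δ = 105.87°  ·
  (1,3): δ = 67.87°  ·
  (1,4): δ = 17.38°  ✓
  (2,3): δ = 142.00°  ·
  (2,4): δ = 56.76°  ·
  (3,4): δ = 94.75°  ·
antipodal pairs: 3

count = 3; pairs: (0,2), (0,3), (1,4)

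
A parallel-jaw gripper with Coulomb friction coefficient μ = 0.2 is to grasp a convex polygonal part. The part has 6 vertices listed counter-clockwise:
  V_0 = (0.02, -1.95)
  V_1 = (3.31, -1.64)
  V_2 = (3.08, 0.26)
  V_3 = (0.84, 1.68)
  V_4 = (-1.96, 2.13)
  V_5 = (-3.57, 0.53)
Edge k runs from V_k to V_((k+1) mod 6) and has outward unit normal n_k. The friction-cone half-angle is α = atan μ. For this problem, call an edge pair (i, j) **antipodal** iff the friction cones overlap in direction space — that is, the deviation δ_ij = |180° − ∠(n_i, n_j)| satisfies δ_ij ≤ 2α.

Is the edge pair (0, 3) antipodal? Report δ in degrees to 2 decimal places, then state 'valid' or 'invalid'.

δ = 14.51°, valid

α = atan 0.2 = 11.31°;  2α = 22.62°
edge 0: e_0 = (+3.29, +0.31);  n_0 = (+0.0938, -0.9956)
edge 3: e_3 = (-2.80, +0.45);  n_3 = (+0.1587, +0.9873)
∠(n_0, n_3) = 165.49°
δ = |180° − 165.49°| = 14.51°
14.51° ≤ 2α = 22.62°  →  valid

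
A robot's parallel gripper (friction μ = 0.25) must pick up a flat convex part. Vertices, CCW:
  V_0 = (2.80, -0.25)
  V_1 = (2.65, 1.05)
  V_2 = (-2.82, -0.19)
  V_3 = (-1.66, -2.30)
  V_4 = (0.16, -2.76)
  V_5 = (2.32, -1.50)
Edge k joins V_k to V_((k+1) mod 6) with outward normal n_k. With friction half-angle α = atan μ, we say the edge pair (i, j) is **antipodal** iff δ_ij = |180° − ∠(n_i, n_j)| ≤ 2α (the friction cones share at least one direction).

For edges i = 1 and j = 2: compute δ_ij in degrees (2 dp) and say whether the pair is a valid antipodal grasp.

α = atan 0.25 = 14.04°;  2α = 28.07°
edge 1: e_1 = (-5.47, -1.24);  n_1 = (-0.2211, +0.9753)
edge 2: e_2 = (+1.16, -2.11);  n_2 = (-0.8763, -0.4818)
∠(n_1, n_2) = 106.03°
δ = |180° − 106.03°| = 73.97°
73.97° > 2α = 28.07°  →  invalid

δ = 73.97°, invalid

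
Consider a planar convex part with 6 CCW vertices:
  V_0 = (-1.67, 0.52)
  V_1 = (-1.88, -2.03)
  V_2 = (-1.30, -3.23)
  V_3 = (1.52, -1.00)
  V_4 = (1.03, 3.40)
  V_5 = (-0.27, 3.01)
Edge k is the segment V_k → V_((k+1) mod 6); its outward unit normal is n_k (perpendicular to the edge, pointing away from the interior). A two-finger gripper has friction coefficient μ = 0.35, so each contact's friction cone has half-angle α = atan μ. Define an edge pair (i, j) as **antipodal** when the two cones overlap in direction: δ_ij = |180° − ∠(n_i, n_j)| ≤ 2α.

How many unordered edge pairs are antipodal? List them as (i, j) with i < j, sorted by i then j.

count = 5; pairs: (0,3), (1,3), (2,4), (2,5), (3,5)

α = atan 0.35 = 19.29°;  2α = 38.58°
n_0 = (-0.9966, +0.0821)
n_1 = (-0.9003, -0.4352)
n_2 = (+0.6203, -0.7844)
n_3 = (+0.9939, +0.1107)
n_4 = (-0.2873, +0.9578)
n_5 = (-0.8717, +0.4901)
  (0,1): δ = 149.50°  ·
  (0,2): δ = 46.96°  ·
  (0,3): δ = 11.06°  ✓
  (0,4): δ = 111.41°  ·
  (0,5): δ = 155.36°  ·
  (1,2): δ = 77.46°  ·
  (1,3): δ = 19.44°  ✓
  (1,4): δ = 80.90°  ·
  (1,5): δ = 124.86°  ·
  (2,3): δ = 121.98°  ·
  (2,4): δ = 21.64°  ✓
  (2,5): δ = 22.32°  ✓
  (3,4): δ = 79.66°  ·
  (3,5): δ = 35.70°  ✓
  (4,5): δ = 136.05°  ·
antipodal pairs: 5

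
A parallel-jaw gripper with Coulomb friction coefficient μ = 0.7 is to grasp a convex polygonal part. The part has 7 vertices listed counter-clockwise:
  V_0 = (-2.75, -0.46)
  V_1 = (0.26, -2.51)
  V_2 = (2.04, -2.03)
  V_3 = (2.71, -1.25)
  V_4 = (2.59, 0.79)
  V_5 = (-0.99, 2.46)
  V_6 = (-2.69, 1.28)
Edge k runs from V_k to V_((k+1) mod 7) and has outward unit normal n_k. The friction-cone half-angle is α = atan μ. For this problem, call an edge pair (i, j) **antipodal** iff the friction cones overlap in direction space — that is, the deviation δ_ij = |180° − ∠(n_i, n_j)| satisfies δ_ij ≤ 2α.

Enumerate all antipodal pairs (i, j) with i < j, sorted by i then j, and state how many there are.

α = atan 0.7 = 34.99°;  2α = 69.98°
n_0 = (-0.5629, -0.8265)
n_1 = (+0.2604, -0.9655)
n_2 = (+0.7586, -0.6516)
n_3 = (+0.9983, +0.0587)
n_4 = (+0.4227, +0.9062)
n_5 = (-0.5702, +0.8215)
n_6 = (-0.9994, +0.0345)
  (0,1): δ = 130.65°  ·
  (0,2): δ = 96.40°  ·
  (0,3): δ = 52.38°  ✓
  (0,4): δ = 9.25°  ✓
  (0,5): δ = 69.02°  ✓
  (0,6): δ = 122.28°  ·
  (1,2): δ = 145.75°  ·
  (1,3): δ = 101.73°  ·
  (1,4): δ = 40.10°  ✓
  (1,5): δ = 19.67°  ✓
  (1,6): δ = 72.93°  ·
  (2,3): δ = 135.97°  ·
  (2,4): δ = 74.35°  ·
  (2,5): δ = 14.57°  ✓
  (2,6): δ = 38.69°  ✓
  (3,4): δ = 118.37°  ·
  (3,5): δ = 58.60°  ✓
  (3,6): δ = 5.34°  ✓
  (4,5): δ = 120.23°  ·
  (4,6): δ = 66.97°  ✓
  (5,6): δ = 126.74°  ·
antipodal pairs: 10

count = 10; pairs: (0,3), (0,4), (0,5), (1,4), (1,5), (2,5), (2,6), (3,5), (3,6), (4,6)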